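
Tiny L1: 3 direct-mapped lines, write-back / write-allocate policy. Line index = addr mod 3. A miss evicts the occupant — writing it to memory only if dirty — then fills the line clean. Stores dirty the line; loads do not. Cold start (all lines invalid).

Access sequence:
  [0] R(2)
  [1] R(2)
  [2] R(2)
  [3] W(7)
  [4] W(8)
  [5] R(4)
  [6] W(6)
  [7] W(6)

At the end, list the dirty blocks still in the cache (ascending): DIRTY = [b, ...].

  0 | R B2 → L2 miss [-]
  1 | R B2 → L2 hit [-]
  2 | R B2 → L2 hit [-]
  3 | W B7 → L1 miss [D]
  4 | W B8 → L2 miss [D]
  5 | R B4 → L1 miss wb→B7 [-]
  6 | W B6 → L0 miss [D]
  7 | W B6 → L0 hit [D]

DIRTY = [6, 8]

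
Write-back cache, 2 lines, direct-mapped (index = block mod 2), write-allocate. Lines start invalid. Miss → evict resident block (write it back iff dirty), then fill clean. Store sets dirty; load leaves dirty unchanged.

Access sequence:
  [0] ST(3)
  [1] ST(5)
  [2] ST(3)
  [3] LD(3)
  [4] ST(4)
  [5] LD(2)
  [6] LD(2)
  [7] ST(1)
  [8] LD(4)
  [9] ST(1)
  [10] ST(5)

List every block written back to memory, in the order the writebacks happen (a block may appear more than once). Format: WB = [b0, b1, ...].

0: W B3 -> L1 miss  d=D]
1: W B5 -> L1 miss wb->B3  d=D]
2: W B3 -> L1 miss wb->B5  d=D]
3: R B3 -> L1 hit  d=D]
4: W B4 -> L0 miss  d=D]
5: R B2 -> L0 miss wb->B4  d=-]
6: R B2 -> L0 hit  d=-]
7: W B1 -> L1 miss wb->B3  d=D]
8: R B4 -> L0 miss  d=-]
9: W B1 -> L1 hit  d=D]
10: W B5 -> L1 miss wb->B1  d=D]

WB = [3, 5, 4, 3, 1]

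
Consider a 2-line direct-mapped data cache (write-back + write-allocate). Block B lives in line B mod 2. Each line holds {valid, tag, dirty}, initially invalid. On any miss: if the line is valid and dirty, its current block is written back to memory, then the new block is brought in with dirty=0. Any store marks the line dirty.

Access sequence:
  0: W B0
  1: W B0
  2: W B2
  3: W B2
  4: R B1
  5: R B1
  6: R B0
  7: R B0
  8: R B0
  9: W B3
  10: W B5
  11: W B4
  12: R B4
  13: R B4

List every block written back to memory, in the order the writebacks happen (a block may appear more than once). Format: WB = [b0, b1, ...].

WB = [0, 2, 3]

0: W B0 -> L0 miss  d=D]
1: W B0 -> L0 hit  d=D]
2: W B2 -> L0 miss wb->B0  d=D]
3: W B2 -> L0 hit  d=D]
4: R B1 -> L1 miss  d=-]
5: R B1 -> L1 hit  d=-]
6: R B0 -> L0 miss wb->B2  d=-]
7: R B0 -> L0 hit  d=-]
8: R B0 -> L0 hit  d=-]
9: W B3 -> L1 miss  d=D]
10: W B5 -> L1 miss wb->B3  d=D]
11: W B4 -> L0 miss  d=D]
12: R B4 -> L0 hit  d=D]
13: R B4 -> L0 hit  d=D]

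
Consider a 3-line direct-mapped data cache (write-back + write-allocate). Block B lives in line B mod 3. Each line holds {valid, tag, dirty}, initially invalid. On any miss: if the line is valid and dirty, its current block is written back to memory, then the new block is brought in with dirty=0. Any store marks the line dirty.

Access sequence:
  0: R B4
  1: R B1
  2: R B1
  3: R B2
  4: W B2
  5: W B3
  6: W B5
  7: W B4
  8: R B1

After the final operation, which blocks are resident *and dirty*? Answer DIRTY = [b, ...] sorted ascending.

0: R B4 -> L1 miss  d=-]
1: R B1 -> L1 miss  d=-]
2: R B1 -> L1 hit  d=-]
3: R B2 -> L2 miss  d=-]
4: W B2 -> L2 hit  d=D]
5: W B3 -> L0 miss  d=D]
6: W B5 -> L2 miss wb->B2  d=D]
7: W B4 -> L1 miss  d=D]
8: R B1 -> L1 miss wb->B4  d=-]

DIRTY = [3, 5]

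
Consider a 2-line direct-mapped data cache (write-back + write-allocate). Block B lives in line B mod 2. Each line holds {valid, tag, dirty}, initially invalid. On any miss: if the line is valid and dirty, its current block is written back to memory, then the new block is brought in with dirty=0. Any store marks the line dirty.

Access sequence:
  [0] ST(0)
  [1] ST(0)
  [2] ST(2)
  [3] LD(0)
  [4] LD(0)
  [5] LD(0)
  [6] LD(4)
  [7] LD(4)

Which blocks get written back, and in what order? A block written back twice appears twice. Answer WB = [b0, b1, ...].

WB = [0, 2]

0: W B0 → L0 miss [D]
1: W B0 → L0 hit [D]
2: W B2 → L0 miss wb→B0 [D]
3: R B0 → L0 miss wb→B2 [-]
4: R B0 → L0 hit [-]
5: R B0 → L0 hit [-]
6: R B4 → L0 miss [-]
7: R B4 → L0 hit [-]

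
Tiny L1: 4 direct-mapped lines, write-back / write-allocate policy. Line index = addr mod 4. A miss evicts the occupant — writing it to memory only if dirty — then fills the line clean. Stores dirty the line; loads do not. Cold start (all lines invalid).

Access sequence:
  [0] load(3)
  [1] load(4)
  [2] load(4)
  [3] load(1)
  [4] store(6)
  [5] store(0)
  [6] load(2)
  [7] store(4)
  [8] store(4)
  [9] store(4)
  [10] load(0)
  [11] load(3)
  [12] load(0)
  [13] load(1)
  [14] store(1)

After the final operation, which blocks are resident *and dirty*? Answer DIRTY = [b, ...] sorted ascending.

DIRTY = [1]

  0 | R B3 → L3 miss [-]
  1 | R B4 → L0 miss [-]
  2 | R B4 → L0 hit [-]
  3 | R B1 → L1 miss [-]
  4 | W B6 → L2 miss [D]
  5 | W B0 → L0 miss [D]
  6 | R B2 → L2 miss wb→B6 [-]
  7 | W B4 → L0 miss wb→B0 [D]
  8 | W B4 → L0 hit [D]
  9 | W B4 → L0 hit [D]
  10 | R B0 → L0 miss wb→B4 [-]
  11 | R B3 → L3 hit [-]
  12 | R B0 → L0 hit [-]
  13 | R B1 → L1 hit [-]
  14 | W B1 → L1 hit [D]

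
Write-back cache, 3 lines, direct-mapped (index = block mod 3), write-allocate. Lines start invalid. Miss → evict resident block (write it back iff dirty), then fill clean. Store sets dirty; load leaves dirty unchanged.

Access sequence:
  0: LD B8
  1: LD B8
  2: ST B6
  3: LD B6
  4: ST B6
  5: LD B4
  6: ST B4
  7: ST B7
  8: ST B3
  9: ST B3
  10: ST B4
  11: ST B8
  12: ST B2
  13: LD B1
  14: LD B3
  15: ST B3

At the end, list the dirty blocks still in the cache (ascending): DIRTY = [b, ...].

0: R B8 → L2 miss [-]
1: R B8 → L2 hit [-]
2: W B6 → L0 miss [D]
3: R B6 → L0 hit [D]
4: W B6 → L0 hit [D]
5: R B4 → L1 miss [-]
6: W B4 → L1 hit [D]
7: W B7 → L1 miss wb→B4 [D]
8: W B3 → L0 miss wb→B6 [D]
9: W B3 → L0 hit [D]
10: W B4 → L1 miss wb→B7 [D]
11: W B8 → L2 hit [D]
12: W B2 → L2 miss wb→B8 [D]
13: R B1 → L1 miss wb→B4 [-]
14: R B3 → L0 hit [D]
15: W B3 → L0 hit [D]

DIRTY = [2, 3]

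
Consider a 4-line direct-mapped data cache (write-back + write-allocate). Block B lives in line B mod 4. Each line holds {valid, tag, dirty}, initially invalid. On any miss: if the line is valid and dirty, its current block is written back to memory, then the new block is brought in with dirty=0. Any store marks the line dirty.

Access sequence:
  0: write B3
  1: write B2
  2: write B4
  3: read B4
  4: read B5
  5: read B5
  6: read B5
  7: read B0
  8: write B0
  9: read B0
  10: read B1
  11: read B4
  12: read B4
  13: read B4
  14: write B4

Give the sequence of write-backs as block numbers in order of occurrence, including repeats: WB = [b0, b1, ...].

0: W B3 -> L3 miss  d=D]
1: W B2 -> L2 miss  d=D]
2: W B4 -> L0 miss  d=D]
3: R B4 -> L0 hit  d=D]
4: R B5 -> L1 miss  d=-]
5: R B5 -> L1 hit  d=-]
6: R B5 -> L1 hit  d=-]
7: R B0 -> L0 miss wb->B4  d=-]
8: W B0 -> L0 hit  d=D]
9: R B0 -> L0 hit  d=D]
10: R B1 -> L1 miss  d=-]
11: R B4 -> L0 miss wb->B0  d=-]
12: R B4 -> L0 hit  d=-]
13: R B4 -> L0 hit  d=-]
14: W B4 -> L0 hit  d=D]

WB = [4, 0]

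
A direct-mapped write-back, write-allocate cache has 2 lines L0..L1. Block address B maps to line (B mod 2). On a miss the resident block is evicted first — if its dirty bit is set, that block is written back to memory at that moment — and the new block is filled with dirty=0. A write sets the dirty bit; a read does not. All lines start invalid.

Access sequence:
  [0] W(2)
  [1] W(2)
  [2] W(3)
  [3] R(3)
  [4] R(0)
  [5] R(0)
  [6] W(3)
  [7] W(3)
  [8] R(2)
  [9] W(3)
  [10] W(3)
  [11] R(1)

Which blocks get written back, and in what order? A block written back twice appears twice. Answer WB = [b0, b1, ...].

0: W B2 -> L0 miss  d=D]
1: W B2 -> L0 hit  d=D]
2: W B3 -> L1 miss  d=D]
3: R B3 -> L1 hit  d=D]
4: R B0 -> L0 miss wb->B2  d=-]
5: R B0 -> L0 hit  d=-]
6: W B3 -> L1 hit  d=D]
7: W B3 -> L1 hit  d=D]
8: R B2 -> L0 miss  d=-]
9: W B3 -> L1 hit  d=D]
10: W B3 -> L1 hit  d=D]
11: R B1 -> L1 miss wb->B3  d=-]

WB = [2, 3]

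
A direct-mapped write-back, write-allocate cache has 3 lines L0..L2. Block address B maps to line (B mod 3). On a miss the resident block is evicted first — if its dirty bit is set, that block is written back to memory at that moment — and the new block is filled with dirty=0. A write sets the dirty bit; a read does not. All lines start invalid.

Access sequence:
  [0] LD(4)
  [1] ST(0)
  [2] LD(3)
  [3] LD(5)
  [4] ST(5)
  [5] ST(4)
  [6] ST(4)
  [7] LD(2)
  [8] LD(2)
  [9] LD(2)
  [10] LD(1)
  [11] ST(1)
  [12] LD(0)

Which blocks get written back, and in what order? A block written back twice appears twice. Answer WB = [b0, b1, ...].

WB = [0, 5, 4]

  0 | R B4 → L1 miss [-]
  1 | W B0 → L0 miss [D]
  2 | R B3 → L0 miss wb→B0 [-]
  3 | R B5 → L2 miss [-]
  4 | W B5 → L2 hit [D]
  5 | W B4 → L1 hit [D]
  6 | W B4 → L1 hit [D]
  7 | R B2 → L2 miss wb→B5 [-]
  8 | R B2 → L2 hit [-]
  9 | R B2 → L2 hit [-]
  10 | R B1 → L1 miss wb→B4 [-]
  11 | W B1 → L1 hit [D]
  12 | R B0 → L0 miss [-]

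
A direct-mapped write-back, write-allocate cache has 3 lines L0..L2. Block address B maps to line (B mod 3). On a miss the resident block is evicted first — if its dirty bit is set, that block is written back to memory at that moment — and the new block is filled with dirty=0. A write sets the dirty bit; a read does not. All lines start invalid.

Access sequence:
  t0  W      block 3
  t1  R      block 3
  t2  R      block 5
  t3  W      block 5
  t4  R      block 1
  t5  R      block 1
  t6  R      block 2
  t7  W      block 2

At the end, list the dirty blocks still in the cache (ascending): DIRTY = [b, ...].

0: W B3 -> L0 miss  d=D]
1: R B3 -> L0 hit  d=D]
2: R B5 -> L2 miss  d=-]
3: W B5 -> L2 hit  d=D]
4: R B1 -> L1 miss  d=-]
5: R B1 -> L1 hit  d=-]
6: R B2 -> L2 miss wb->B5  d=-]
7: W B2 -> L2 hit  d=D]

DIRTY = [2, 3]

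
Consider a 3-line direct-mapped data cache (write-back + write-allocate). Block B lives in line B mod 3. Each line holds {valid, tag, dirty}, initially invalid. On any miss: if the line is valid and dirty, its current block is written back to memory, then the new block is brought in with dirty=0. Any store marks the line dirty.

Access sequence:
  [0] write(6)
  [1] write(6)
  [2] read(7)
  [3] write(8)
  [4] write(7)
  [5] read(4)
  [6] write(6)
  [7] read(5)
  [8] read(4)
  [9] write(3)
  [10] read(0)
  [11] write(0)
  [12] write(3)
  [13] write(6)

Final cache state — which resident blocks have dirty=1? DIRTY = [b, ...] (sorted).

0: W B6 -> L0 miss  d=D]
1: W B6 -> L0 hit  d=D]
2: R B7 -> L1 miss  d=-]
3: W B8 -> L2 miss  d=D]
4: W B7 -> L1 hit  d=D]
5: R B4 -> L1 miss wb->B7  d=-]
6: W B6 -> L0 hit  d=D]
7: R B5 -> L2 miss wb->B8  d=-]
8: R B4 -> L1 hit  d=-]
9: W B3 -> L0 miss wb->B6  d=D]
10: R B0 -> L0 miss wb->B3  d=-]
11: W B0 -> L0 hit  d=D]
12: W B3 -> L0 miss wb->B0  d=D]
13: W B6 -> L0 miss wb->B3  d=D]

DIRTY = [6]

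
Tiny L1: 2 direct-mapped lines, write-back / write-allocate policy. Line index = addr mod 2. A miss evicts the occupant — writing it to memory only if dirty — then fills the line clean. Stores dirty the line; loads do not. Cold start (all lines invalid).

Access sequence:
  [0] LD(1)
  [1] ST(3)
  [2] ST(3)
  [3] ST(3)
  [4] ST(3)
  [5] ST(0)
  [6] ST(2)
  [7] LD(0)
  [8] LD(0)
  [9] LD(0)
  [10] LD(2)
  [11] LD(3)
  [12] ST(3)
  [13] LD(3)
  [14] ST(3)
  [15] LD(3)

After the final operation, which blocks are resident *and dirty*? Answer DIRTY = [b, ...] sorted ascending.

DIRTY = [3]

0: R B1 → L1 miss [-]
1: W B3 → L1 miss [D]
2: W B3 → L1 hit [D]
3: W B3 → L1 hit [D]
4: W B3 → L1 hit [D]
5: W B0 → L0 miss [D]
6: W B2 → L0 miss wb→B0 [D]
7: R B0 → L0 miss wb→B2 [-]
8: R B0 → L0 hit [-]
9: R B0 → L0 hit [-]
10: R B2 → L0 miss [-]
11: R B3 → L1 hit [D]
12: W B3 → L1 hit [D]
13: R B3 → L1 hit [D]
14: W B3 → L1 hit [D]
15: R B3 → L1 hit [D]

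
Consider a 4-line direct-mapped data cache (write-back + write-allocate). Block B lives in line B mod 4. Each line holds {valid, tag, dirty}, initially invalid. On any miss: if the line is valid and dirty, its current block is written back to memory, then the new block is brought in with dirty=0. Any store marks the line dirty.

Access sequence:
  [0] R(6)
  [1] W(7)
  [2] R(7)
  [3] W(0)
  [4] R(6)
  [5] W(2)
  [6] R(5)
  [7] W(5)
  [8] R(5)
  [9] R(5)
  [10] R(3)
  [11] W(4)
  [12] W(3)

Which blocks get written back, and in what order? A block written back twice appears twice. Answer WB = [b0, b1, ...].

  0 | R B6 → L2 miss [-]
  1 | W B7 → L3 miss [D]
  2 | R B7 → L3 hit [D]
  3 | W B0 → L0 miss [D]
  4 | R B6 → L2 hit [-]
  5 | W B2 → L2 miss [D]
  6 | R B5 → L1 miss [-]
  7 | W B5 → L1 hit [D]
  8 | R B5 → L1 hit [D]
  9 | R B5 → L1 hit [D]
  10 | R B3 → L3 miss wb→B7 [-]
  11 | W B4 → L0 miss wb→B0 [D]
  12 | W B3 → L3 hit [D]

WB = [7, 0]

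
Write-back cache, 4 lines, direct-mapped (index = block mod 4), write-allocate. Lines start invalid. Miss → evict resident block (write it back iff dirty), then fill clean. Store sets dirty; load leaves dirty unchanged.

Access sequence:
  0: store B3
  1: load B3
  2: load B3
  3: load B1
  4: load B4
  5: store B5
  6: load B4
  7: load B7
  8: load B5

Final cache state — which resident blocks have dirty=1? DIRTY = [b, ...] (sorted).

DIRTY = [5]

0: W B3 → L3 miss [D]
1: R B3 → L3 hit [D]
2: R B3 → L3 hit [D]
3: R B1 → L1 miss [-]
4: R B4 → L0 miss [-]
5: W B5 → L1 miss [D]
6: R B4 → L0 hit [-]
7: R B7 → L3 miss wb→B3 [-]
8: R B5 → L1 hit [D]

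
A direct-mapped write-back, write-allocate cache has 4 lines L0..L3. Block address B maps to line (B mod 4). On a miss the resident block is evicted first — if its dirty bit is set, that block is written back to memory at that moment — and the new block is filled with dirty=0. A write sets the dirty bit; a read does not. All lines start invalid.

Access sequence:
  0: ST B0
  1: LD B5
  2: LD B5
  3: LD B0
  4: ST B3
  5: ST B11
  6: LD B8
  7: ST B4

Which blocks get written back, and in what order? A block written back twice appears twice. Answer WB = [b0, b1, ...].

  0 | W B0 → L0 miss [D]
  1 | R B5 → L1 miss [-]
  2 | R B5 → L1 hit [-]
  3 | R B0 → L0 hit [D]
  4 | W B3 → L3 miss [D]
  5 | W B11 → L3 miss wb→B3 [D]
  6 | R B8 → L0 miss wb→B0 [-]
  7 | W B4 → L0 miss [D]

WB = [3, 0]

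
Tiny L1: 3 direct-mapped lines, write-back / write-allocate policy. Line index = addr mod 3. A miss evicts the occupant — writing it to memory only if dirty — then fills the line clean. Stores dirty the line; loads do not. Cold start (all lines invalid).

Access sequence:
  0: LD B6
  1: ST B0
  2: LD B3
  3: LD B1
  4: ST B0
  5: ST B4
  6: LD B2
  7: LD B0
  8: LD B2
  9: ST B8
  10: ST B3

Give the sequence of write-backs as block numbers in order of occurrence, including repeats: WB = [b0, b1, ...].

0: R B6 → L0 miss [-]
1: W B0 → L0 miss [D]
2: R B3 → L0 miss wb→B0 [-]
3: R B1 → L1 miss [-]
4: W B0 → L0 miss [D]
5: W B4 → L1 miss [D]
6: R B2 → L2 miss [-]
7: R B0 → L0 hit [D]
8: R B2 → L2 hit [-]
9: W B8 → L2 miss [D]
10: W B3 → L0 miss wb→B0 [D]

WB = [0, 0]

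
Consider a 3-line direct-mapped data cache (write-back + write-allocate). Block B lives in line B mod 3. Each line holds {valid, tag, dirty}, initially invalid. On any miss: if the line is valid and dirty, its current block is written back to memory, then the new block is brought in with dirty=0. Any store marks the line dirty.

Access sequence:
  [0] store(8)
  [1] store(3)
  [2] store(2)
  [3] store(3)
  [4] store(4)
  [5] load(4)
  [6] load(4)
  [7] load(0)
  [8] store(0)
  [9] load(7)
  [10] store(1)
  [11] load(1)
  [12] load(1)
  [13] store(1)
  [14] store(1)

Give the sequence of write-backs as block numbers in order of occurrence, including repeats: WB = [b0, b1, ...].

0: W B8 -> L2 miss  d=D]
1: W B3 -> L0 miss  d=D]
2: W B2 -> L2 miss wb->B8  d=D]
3: W B3 -> L0 hit  d=D]
4: W B4 -> L1 miss  d=D]
5: R B4 -> L1 hit  d=D]
6: R B4 -> L1 hit  d=D]
7: R B0 -> L0 miss wb->B3  d=-]
8: W B0 -> L0 hit  d=D]
9: R B7 -> L1 miss wb->B4  d=-]
10: W B1 -> L1 miss  d=D]
11: R B1 -> L1 hit  d=D]
12: R B1 -> L1 hit  d=D]
13: W B1 -> L1 hit  d=D]
14: W B1 -> L1 hit  d=D]

WB = [8, 3, 4]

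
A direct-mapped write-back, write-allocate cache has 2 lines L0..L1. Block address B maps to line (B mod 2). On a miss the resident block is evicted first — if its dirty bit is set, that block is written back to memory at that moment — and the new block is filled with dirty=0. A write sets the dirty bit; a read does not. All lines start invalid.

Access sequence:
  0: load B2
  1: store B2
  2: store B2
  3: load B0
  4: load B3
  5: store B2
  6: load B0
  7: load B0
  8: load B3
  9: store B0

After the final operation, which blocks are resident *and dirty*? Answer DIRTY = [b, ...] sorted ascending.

0: R B2 -> L0 miss  d=-]
1: W B2 -> L0 hit  d=D]
2: W B2 -> L0 hit  d=D]
3: R B0 -> L0 miss wb->B2  d=-]
4: R B3 -> L1 miss  d=-]
5: W B2 -> L0 miss  d=D]
6: R B0 -> L0 miss wb->B2  d=-]
7: R B0 -> L0 hit  d=-]
8: R B3 -> L1 hit  d=-]
9: W B0 -> L0 hit  d=D]

DIRTY = [0]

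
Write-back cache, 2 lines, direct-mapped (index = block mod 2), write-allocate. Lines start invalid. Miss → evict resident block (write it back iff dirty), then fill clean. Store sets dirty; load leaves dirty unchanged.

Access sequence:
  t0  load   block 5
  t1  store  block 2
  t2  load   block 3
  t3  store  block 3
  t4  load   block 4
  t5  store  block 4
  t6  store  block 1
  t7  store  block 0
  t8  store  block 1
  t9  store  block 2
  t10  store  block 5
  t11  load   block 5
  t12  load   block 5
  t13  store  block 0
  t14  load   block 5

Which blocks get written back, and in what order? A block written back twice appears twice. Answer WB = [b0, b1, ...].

WB = [2, 3, 4, 0, 1, 2]

  0 | R B5 → L1 miss [-]
  1 | W B2 → L0 miss [D]
  2 | R B3 → L1 miss [-]
  3 | W B3 → L1 hit [D]
  4 | R B4 → L0 miss wb→B2 [-]
  5 | W B4 → L0 hit [D]
  6 | W B1 → L1 miss wb→B3 [D]
  7 | W B0 → L0 miss wb→B4 [D]
  8 | W B1 → L1 hit [D]
  9 | W B2 → L0 miss wb→B0 [D]
  10 | W B5 → L1 miss wb→B1 [D]
  11 | R B5 → L1 hit [D]
  12 | R B5 → L1 hit [D]
  13 | W B0 → L0 miss wb→B2 [D]
  14 | R B5 → L1 hit [D]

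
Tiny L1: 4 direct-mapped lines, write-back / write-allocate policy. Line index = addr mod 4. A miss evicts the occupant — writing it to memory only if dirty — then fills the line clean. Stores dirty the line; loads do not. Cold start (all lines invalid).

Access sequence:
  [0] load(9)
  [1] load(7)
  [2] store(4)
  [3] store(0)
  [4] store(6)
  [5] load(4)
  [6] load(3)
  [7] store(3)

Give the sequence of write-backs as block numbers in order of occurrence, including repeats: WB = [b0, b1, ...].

WB = [4, 0]

0: R B9 → L1 miss [-]
1: R B7 → L3 miss [-]
2: W B4 → L0 miss [D]
3: W B0 → L0 miss wb→B4 [D]
4: W B6 → L2 miss [D]
5: R B4 → L0 miss wb→B0 [-]
6: R B3 → L3 miss [-]
7: W B3 → L3 hit [D]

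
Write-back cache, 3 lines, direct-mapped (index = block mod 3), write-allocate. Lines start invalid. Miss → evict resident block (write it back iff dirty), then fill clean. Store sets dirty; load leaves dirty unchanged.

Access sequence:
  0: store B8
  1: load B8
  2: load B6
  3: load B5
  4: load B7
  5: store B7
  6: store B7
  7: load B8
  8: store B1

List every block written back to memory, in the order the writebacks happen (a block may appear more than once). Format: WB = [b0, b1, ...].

WB = [8, 7]

0: W B8 → L2 miss [D]
1: R B8 → L2 hit [D]
2: R B6 → L0 miss [-]
3: R B5 → L2 miss wb→B8 [-]
4: R B7 → L1 miss [-]
5: W B7 → L1 hit [D]
6: W B7 → L1 hit [D]
7: R B8 → L2 miss [-]
8: W B1 → L1 miss wb→B7 [D]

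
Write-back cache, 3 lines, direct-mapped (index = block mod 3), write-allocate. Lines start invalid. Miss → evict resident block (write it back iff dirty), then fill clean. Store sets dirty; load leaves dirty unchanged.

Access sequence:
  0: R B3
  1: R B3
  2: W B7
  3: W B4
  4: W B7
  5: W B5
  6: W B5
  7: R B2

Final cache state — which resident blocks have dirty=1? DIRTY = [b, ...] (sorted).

0: R B3 → L0 miss [-]
1: R B3 → L0 hit [-]
2: W B7 → L1 miss [D]
3: W B4 → L1 miss wb→B7 [D]
4: W B7 → L1 miss wb→B4 [D]
5: W B5 → L2 miss [D]
6: W B5 → L2 hit [D]
7: R B2 → L2 miss wb→B5 [-]

DIRTY = [7]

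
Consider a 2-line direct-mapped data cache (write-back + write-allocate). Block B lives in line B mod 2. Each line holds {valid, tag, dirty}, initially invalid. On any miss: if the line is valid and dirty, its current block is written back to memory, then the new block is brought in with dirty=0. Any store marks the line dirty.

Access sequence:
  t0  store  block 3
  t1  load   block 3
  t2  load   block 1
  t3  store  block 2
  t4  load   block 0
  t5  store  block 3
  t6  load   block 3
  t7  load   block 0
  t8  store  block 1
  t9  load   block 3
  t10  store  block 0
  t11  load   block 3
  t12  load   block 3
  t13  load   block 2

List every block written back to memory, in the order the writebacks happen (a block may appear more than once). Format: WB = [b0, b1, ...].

WB = [3, 2, 3, 1, 0]

  0 | W B3 → L1 miss [D]
  1 | R B3 → L1 hit [D]
  2 | R B1 → L1 miss wb→B3 [-]
  3 | W B2 → L0 miss [D]
  4 | R B0 → L0 miss wb→B2 [-]
  5 | W B3 → L1 miss [D]
  6 | R B3 → L1 hit [D]
  7 | R B0 → L0 hit [-]
  8 | W B1 → L1 miss wb→B3 [D]
  9 | R B3 → L1 miss wb→B1 [-]
  10 | W B0 → L0 hit [D]
  11 | R B3 → L1 hit [-]
  12 | R B3 → L1 hit [-]
  13 | R B2 → L0 miss wb→B0 [-]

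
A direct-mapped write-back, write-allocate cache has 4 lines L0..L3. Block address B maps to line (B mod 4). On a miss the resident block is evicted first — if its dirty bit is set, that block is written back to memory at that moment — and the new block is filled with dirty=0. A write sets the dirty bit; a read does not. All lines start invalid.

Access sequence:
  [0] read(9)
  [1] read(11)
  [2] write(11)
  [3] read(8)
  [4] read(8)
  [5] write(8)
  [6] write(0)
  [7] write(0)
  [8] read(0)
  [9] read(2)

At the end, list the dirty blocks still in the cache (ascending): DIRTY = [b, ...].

DIRTY = [0, 11]

0: R B9 → L1 miss [-]
1: R B11 → L3 miss [-]
2: W B11 → L3 hit [D]
3: R B8 → L0 miss [-]
4: R B8 → L0 hit [-]
5: W B8 → L0 hit [D]
6: W B0 → L0 miss wb→B8 [D]
7: W B0 → L0 hit [D]
8: R B0 → L0 hit [D]
9: R B2 → L2 miss [-]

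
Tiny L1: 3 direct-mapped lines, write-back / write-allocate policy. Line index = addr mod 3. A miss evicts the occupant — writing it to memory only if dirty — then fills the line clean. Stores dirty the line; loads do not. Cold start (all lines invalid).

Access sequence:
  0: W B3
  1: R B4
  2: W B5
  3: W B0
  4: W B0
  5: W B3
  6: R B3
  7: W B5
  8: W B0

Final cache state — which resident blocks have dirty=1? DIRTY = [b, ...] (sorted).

0: W B3 → L0 miss [D]
1: R B4 → L1 miss [-]
2: W B5 → L2 miss [D]
3: W B0 → L0 miss wb→B3 [D]
4: W B0 → L0 hit [D]
5: W B3 → L0 miss wb→B0 [D]
6: R B3 → L0 hit [D]
7: W B5 → L2 hit [D]
8: W B0 → L0 miss wb→B3 [D]

DIRTY = [0, 5]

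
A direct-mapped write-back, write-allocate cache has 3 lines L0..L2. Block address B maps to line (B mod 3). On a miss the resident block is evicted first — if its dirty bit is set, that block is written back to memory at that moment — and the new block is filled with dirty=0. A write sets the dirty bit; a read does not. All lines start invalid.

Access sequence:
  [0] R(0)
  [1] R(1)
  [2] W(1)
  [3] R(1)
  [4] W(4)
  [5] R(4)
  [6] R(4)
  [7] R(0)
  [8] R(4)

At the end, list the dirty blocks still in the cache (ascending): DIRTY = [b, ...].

  0 | R B0 → L0 miss [-]
  1 | R B1 → L1 miss [-]
  2 | W B1 → L1 hit [D]
  3 | R B1 → L1 hit [D]
  4 | W B4 → L1 miss wb→B1 [D]
  5 | R B4 → L1 hit [D]
  6 | R B4 → L1 hit [D]
  7 | R B0 → L0 hit [-]
  8 | R B4 → L1 hit [D]

DIRTY = [4]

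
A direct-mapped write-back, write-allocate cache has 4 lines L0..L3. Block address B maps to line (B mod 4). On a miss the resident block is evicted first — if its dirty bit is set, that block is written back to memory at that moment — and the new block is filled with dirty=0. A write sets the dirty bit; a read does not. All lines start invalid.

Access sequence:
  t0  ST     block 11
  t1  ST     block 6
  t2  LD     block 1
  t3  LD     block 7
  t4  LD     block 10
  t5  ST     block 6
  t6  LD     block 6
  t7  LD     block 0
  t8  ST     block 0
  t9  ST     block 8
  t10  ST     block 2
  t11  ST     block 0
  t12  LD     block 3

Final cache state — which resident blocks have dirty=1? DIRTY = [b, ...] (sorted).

0: W B11 -> L3 miss  d=D]
1: W B6 -> L2 miss  d=D]
2: R B1 -> L1 miss  d=-]
3: R B7 -> L3 miss wb->B11  d=-]
4: R B10 -> L2 miss wb->B6  d=-]
5: W B6 -> L2 miss  d=D]
6: R B6 -> L2 hit  d=D]
7: R B0 -> L0 miss  d=-]
8: W B0 -> L0 hit  d=D]
9: W B8 -> L0 miss wb->B0  d=D]
10: W B2 -> L2 miss wb->B6  d=D]
11: W B0 -> L0 miss wb->B8  d=D]
12: R B3 -> L3 miss  d=-]

DIRTY = [0, 2]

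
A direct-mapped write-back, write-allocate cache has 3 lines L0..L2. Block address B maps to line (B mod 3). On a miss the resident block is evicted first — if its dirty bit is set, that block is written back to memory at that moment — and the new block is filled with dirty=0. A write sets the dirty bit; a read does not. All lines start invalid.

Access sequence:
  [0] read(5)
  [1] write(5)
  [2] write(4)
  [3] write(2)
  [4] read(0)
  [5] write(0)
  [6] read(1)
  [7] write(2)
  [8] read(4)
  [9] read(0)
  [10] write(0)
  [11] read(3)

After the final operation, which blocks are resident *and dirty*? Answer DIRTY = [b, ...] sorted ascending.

0: R B5 → L2 miss [-]
1: W B5 → L2 hit [D]
2: W B4 → L1 miss [D]
3: W B2 → L2 miss wb→B5 [D]
4: R B0 → L0 miss [-]
5: W B0 → L0 hit [D]
6: R B1 → L1 miss wb→B4 [-]
7: W B2 → L2 hit [D]
8: R B4 → L1 miss [-]
9: R B0 → L0 hit [D]
10: W B0 → L0 hit [D]
11: R B3 → L0 miss wb→B0 [-]

DIRTY = [2]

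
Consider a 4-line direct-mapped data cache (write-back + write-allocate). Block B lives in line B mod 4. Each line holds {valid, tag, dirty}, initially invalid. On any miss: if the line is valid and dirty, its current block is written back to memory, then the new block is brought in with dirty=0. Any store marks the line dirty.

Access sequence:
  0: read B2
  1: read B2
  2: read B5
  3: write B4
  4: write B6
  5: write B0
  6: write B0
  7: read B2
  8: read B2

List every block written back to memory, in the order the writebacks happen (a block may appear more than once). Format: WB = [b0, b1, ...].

WB = [4, 6]

0: R B2 → L2 miss [-]
1: R B2 → L2 hit [-]
2: R B5 → L1 miss [-]
3: W B4 → L0 miss [D]
4: W B6 → L2 miss [D]
5: W B0 → L0 miss wb→B4 [D]
6: W B0 → L0 hit [D]
7: R B2 → L2 miss wb→B6 [-]
8: R B2 → L2 hit [-]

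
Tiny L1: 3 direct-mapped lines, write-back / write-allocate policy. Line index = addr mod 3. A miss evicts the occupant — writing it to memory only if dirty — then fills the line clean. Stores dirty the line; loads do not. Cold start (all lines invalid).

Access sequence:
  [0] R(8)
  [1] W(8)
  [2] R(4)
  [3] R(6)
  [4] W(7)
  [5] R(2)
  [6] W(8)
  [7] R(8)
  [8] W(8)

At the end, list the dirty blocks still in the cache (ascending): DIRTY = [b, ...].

0: R B8 → L2 miss [-]
1: W B8 → L2 hit [D]
2: R B4 → L1 miss [-]
3: R B6 → L0 miss [-]
4: W B7 → L1 miss [D]
5: R B2 → L2 miss wb→B8 [-]
6: W B8 → L2 miss [D]
7: R B8 → L2 hit [D]
8: W B8 → L2 hit [D]

DIRTY = [7, 8]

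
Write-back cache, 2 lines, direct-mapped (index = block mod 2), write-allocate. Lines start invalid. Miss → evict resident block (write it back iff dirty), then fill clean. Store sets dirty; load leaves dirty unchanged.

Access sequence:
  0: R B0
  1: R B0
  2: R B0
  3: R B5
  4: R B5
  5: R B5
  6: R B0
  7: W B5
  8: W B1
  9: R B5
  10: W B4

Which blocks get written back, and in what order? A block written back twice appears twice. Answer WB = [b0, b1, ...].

0: R B0 -> L0 miss  d=-]
1: R B0 -> L0 hit  d=-]
2: R B0 -> L0 hit  d=-]
3: R B5 -> L1 miss  d=-]
4: R B5 -> L1 hit  d=-]
5: R B5 -> L1 hit  d=-]
6: R B0 -> L0 hit  d=-]
7: W B5 -> L1 hit  d=D]
8: W B1 -> L1 miss wb->B5  d=D]
9: R B5 -> L1 miss wb->B1  d=-]
10: W B4 -> L0 miss  d=D]

WB = [5, 1]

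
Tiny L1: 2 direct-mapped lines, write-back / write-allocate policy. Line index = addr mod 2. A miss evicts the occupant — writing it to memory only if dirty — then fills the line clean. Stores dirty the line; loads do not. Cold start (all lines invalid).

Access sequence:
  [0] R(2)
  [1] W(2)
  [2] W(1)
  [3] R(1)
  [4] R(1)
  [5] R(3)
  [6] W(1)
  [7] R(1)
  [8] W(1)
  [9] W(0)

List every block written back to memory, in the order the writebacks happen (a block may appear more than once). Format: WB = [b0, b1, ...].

WB = [1, 2]

  0 | R B2 → L0 miss [-]
  1 | W B2 → L0 hit [D]
  2 | W B1 → L1 miss [D]
  3 | R B1 → L1 hit [D]
  4 | R B1 → L1 hit [D]
  5 | R B3 → L1 miss wb→B1 [-]
  6 | W B1 → L1 miss [D]
  7 | R B1 → L1 hit [D]
  8 | W B1 → L1 hit [D]
  9 | W B0 → L0 miss wb→B2 [D]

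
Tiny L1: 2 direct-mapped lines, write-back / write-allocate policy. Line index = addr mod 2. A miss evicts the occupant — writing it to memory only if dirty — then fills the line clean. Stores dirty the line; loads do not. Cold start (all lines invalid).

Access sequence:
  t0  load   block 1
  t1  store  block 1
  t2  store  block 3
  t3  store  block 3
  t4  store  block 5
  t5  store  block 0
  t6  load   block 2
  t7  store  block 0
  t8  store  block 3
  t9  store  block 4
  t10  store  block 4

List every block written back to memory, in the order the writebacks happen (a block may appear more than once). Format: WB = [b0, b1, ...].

WB = [1, 3, 0, 5, 0]

  0 | R B1 → L1 miss [-]
  1 | W B1 → L1 hit [D]
  2 | W B3 → L1 miss wb→B1 [D]
  3 | W B3 → L1 hit [D]
  4 | W B5 → L1 miss wb→B3 [D]
  5 | W B0 → L0 miss [D]
  6 | R B2 → L0 miss wb→B0 [-]
  7 | W B0 → L0 miss [D]
  8 | W B3 → L1 miss wb→B5 [D]
  9 | W B4 → L0 miss wb→B0 [D]
  10 | W B4 → L0 hit [D]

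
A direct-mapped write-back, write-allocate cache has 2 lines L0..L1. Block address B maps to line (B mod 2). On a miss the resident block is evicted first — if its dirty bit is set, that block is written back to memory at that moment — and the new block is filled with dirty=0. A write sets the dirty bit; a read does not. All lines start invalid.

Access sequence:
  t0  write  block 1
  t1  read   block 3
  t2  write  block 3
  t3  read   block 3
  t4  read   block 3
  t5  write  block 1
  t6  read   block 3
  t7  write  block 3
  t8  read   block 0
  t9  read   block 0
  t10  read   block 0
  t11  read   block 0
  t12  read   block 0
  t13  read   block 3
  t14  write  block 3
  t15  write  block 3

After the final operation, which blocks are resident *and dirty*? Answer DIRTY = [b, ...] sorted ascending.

DIRTY = [3]

0: W B1 → L1 miss [D]
1: R B3 → L1 miss wb→B1 [-]
2: W B3 → L1 hit [D]
3: R B3 → L1 hit [D]
4: R B3 → L1 hit [D]
5: W B1 → L1 miss wb→B3 [D]
6: R B3 → L1 miss wb→B1 [-]
7: W B3 → L1 hit [D]
8: R B0 → L0 miss [-]
9: R B0 → L0 hit [-]
10: R B0 → L0 hit [-]
11: R B0 → L0 hit [-]
12: R B0 → L0 hit [-]
13: R B3 → L1 hit [D]
14: W B3 → L1 hit [D]
15: W B3 → L1 hit [D]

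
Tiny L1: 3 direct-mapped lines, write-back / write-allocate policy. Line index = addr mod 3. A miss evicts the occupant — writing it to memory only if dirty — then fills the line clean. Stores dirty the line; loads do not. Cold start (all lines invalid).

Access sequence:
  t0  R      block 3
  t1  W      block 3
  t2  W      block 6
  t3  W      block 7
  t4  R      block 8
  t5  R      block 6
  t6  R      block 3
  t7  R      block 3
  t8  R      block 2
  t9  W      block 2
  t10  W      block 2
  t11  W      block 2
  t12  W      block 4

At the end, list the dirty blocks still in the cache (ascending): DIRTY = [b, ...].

DIRTY = [2, 4]

  0 | R B3 → L0 miss [-]
  1 | W B3 → L0 hit [D]
  2 | W B6 → L0 miss wb→B3 [D]
  3 | W B7 → L1 miss [D]
  4 | R B8 → L2 miss [-]
  5 | R B6 → L0 hit [D]
  6 | R B3 → L0 miss wb→B6 [-]
  7 | R B3 → L0 hit [-]
  8 | R B2 → L2 miss [-]
  9 | W B2 → L2 hit [D]
  10 | W B2 → L2 hit [D]
  11 | W B2 → L2 hit [D]
  12 | W B4 → L1 miss wb→B7 [D]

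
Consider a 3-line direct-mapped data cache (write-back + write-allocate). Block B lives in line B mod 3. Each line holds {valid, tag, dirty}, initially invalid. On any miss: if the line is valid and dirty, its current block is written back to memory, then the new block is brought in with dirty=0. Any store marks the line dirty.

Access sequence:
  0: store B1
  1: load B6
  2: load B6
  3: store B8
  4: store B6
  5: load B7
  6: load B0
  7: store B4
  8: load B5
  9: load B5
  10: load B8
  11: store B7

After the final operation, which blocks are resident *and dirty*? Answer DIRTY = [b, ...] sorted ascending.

DIRTY = [7]

0: W B1 -> L1 miss  d=D]
1: R B6 -> L0 miss  d=-]
2: R B6 -> L0 hit  d=-]
3: W B8 -> L2 miss  d=D]
4: W B6 -> L0 hit  d=D]
5: R B7 -> L1 miss wb->B1  d=-]
6: R B0 -> L0 miss wb->B6  d=-]
7: W B4 -> L1 miss  d=D]
8: R B5 -> L2 miss wb->B8  d=-]
9: R B5 -> L2 hit  d=-]
10: R B8 -> L2 miss  d=-]
11: W B7 -> L1 miss wb->B4  d=D]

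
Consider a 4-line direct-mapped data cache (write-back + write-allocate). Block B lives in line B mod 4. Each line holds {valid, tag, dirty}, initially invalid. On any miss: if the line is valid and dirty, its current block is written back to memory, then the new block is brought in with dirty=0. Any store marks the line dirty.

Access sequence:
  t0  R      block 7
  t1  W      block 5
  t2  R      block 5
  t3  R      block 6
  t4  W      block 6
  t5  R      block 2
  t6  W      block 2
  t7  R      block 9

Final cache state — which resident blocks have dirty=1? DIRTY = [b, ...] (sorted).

0: R B7 → L3 miss [-]
1: W B5 → L1 miss [D]
2: R B5 → L1 hit [D]
3: R B6 → L2 miss [-]
4: W B6 → L2 hit [D]
5: R B2 → L2 miss wb→B6 [-]
6: W B2 → L2 hit [D]
7: R B9 → L1 miss wb→B5 [-]

DIRTY = [2]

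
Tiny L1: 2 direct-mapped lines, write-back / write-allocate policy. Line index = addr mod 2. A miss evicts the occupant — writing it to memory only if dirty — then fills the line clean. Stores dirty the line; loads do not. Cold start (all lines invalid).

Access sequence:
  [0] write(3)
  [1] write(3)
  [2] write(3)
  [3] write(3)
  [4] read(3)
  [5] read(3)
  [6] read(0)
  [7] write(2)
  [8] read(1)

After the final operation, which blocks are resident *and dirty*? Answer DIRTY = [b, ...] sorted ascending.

DIRTY = [2]

0: W B3 → L1 miss [D]
1: W B3 → L1 hit [D]
2: W B3 → L1 hit [D]
3: W B3 → L1 hit [D]
4: R B3 → L1 hit [D]
5: R B3 → L1 hit [D]
6: R B0 → L0 miss [-]
7: W B2 → L0 miss [D]
8: R B1 → L1 miss wb→B3 [-]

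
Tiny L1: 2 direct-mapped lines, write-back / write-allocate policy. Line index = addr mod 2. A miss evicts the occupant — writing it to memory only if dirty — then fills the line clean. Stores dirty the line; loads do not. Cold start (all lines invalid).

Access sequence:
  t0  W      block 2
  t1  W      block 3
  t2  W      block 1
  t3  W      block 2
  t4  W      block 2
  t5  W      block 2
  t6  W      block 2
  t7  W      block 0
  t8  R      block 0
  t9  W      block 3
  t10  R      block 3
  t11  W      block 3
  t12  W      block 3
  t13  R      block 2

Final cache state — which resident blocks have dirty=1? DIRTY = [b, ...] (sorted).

0: W B2 -> L0 miss  d=D]
1: W B3 -> L1 miss  d=D]
2: W B1 -> L1 miss wb->B3  d=D]
3: W B2 -> L0 hit  d=D]
4: W B2 -> L0 hit  d=D]
5: W B2 -> L0 hit  d=D]
6: W B2 -> L0 hit  d=D]
7: W B0 -> L0 miss wb->B2  d=D]
8: R B0 -> L0 hit  d=D]
9: W B3 -> L1 miss wb->B1  d=D]
10: R B3 -> L1 hit  d=D]
11: W B3 -> L1 hit  d=D]
12: W B3 -> L1 hit  d=D]
13: R B2 -> L0 miss wb->B0  d=-]

DIRTY = [3]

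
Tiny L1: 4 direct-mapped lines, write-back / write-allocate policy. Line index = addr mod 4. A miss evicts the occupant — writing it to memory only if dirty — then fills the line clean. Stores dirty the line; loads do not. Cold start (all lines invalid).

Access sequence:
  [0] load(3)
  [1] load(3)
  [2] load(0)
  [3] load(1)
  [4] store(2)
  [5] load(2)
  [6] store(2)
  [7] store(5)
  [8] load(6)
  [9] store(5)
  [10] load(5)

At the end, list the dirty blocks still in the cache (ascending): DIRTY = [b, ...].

DIRTY = [5]

0: R B3 → L3 miss [-]
1: R B3 → L3 hit [-]
2: R B0 → L0 miss [-]
3: R B1 → L1 miss [-]
4: W B2 → L2 miss [D]
5: R B2 → L2 hit [D]
6: W B2 → L2 hit [D]
7: W B5 → L1 miss [D]
8: R B6 → L2 miss wb→B2 [-]
9: W B5 → L1 hit [D]
10: R B5 → L1 hit [D]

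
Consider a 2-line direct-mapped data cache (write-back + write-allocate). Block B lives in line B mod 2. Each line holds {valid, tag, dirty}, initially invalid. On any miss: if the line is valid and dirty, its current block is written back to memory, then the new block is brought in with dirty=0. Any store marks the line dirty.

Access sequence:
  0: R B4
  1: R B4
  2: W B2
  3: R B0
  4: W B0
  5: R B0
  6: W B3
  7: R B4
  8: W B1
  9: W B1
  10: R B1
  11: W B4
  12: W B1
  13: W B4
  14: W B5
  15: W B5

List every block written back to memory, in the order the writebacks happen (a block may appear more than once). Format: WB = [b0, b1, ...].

WB = [2, 0, 3, 1]

  0 | R B4 → L0 miss [-]
  1 | R B4 → L0 hit [-]
  2 | W B2 → L0 miss [D]
  3 | R B0 → L0 miss wb→B2 [-]
  4 | W B0 → L0 hit [D]
  5 | R B0 → L0 hit [D]
  6 | W B3 → L1 miss [D]
  7 | R B4 → L0 miss wb→B0 [-]
  8 | W B1 → L1 miss wb→B3 [D]
  9 | W B1 → L1 hit [D]
  10 | R B1 → L1 hit [D]
  11 | W B4 → L0 hit [D]
  12 | W B1 → L1 hit [D]
  13 | W B4 → L0 hit [D]
  14 | W B5 → L1 miss wb→B1 [D]
  15 | W B5 → L1 hit [D]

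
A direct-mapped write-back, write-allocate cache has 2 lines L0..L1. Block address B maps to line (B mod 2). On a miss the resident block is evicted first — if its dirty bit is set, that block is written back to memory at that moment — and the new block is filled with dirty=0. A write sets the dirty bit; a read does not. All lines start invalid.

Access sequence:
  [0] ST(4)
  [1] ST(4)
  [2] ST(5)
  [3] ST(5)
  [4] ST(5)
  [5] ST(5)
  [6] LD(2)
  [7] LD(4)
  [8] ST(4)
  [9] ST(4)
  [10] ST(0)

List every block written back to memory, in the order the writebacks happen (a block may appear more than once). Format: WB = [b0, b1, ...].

0: W B4 → L0 miss [D]
1: W B4 → L0 hit [D]
2: W B5 → L1 miss [D]
3: W B5 → L1 hit [D]
4: W B5 → L1 hit [D]
5: W B5 → L1 hit [D]
6: R B2 → L0 miss wb→B4 [-]
7: R B4 → L0 miss [-]
8: W B4 → L0 hit [D]
9: W B4 → L0 hit [D]
10: W B0 → L0 miss wb→B4 [D]

WB = [4, 4]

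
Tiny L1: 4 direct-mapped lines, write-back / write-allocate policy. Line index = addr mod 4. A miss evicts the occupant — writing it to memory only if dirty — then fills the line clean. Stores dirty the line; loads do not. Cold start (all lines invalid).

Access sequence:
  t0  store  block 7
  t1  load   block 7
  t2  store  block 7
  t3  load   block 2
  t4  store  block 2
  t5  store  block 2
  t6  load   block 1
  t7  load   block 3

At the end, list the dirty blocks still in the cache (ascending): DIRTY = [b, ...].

DIRTY = [2]

  0 | W B7 → L3 miss [D]
  1 | R B7 → L3 hit [D]
  2 | W B7 → L3 hit [D]
  3 | R B2 → L2 miss [-]
  4 | W B2 → L2 hit [D]
  5 | W B2 → L2 hit [D]
  6 | R B1 → L1 miss [-]
  7 | R B3 → L3 miss wb→B7 [-]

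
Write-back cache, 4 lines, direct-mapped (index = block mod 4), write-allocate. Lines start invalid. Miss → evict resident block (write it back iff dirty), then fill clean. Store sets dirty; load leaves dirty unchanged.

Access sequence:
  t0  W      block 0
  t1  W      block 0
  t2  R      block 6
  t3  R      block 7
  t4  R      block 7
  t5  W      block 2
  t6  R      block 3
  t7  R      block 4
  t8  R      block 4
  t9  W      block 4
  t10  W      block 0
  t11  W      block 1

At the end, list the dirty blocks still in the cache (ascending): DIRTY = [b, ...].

DIRTY = [0, 1, 2]

0: W B0 -> L0 miss  d=D]
1: W B0 -> L0 hit  d=D]
2: R B6 -> L2 miss  d=-]
3: R B7 -> L3 miss  d=-]
4: R B7 -> L3 hit  d=-]
5: W B2 -> L2 miss  d=D]
6: R B3 -> L3 miss  d=-]
7: R B4 -> L0 miss wb->B0  d=-]
8: R B4 -> L0 hit  d=-]
9: W B4 -> L0 hit  d=D]
10: W B0 -> L0 miss wb->B4  d=D]
11: W B1 -> L1 miss  d=D]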